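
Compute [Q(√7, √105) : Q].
[Q(√7, √105) : Q] = 4

[Q(√7):Q] = 2 (min poly x^2 - 7, irreducible since 7 is squarefree > 1). For the top step, suppose √105 ∈ Q(√7), say √105 = c + d√7 with c, d ∈ Q. Squaring: 105 = c^2 + 7d^2 + 2cd√7. Since √7 ∉ Q this forces 2cd = 0. If d = 0 then √105 = c ∈ Q, contradicting 105 squarefree > 1. If c = 0 then 105 = 7d^2, so 7·105 = (7d)^2 is a perfect square in Q — but 7·105 = 735 is not a perfect square (since 7 and 105 are distinct squarefree integers). Contradiction. Hence √105 ∉ Q(√7), so x^2 - 105 stays irreducible over Q(√7) and [Q(√7, √105) : Q(√7)] = 2. By the tower law, [Q(√7, √105) : Q] = 2 · 2 = 4.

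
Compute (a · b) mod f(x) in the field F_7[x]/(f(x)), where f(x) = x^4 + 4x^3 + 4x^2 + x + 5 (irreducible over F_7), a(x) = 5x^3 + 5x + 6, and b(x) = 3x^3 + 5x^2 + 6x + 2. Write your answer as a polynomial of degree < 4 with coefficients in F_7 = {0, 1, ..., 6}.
a · b ≡ 3x^2 + 5x + 3 (mod f(x))

Multiply in F_7[x]: a(x)·b(x) = (5x^3 + 5x + 6)·(3x^3 + 5x^2 + 6x + 2) = x^6 + 4x^5 + 3x^4 + 4x^3 + 4x^2 + 4x + 5. This has degree ≥ 4, so divide by f(x) over F_7: x^6 + 4x^5 + 3x^4 + 4x^3 + 4x^2 + 4x + 5 = (x^2 + 6)·(x^4 + 4x^3 + 4x^2 + x + 5) + (3x^2 + 5x + 3). Hence a·b ≡ 3x^2 + 5x + 3 (mod f). (F_7[x]/(f) is a field with 7^4 = 2401 elements since f is irreducible of degree 4.)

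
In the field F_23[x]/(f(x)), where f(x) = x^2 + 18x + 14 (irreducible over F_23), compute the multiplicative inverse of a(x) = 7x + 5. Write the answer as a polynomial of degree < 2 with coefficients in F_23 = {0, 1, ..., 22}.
a(x)^(-1) ≡ 9x + 11 (mod f(x))

Since f is irreducible over F_23, F_23[x]/(f) is a field and a(x) ≠ 0 has an inverse. Apply the extended Euclidean algorithm to f(x) and a(x) in F_23[x]: f(x) = (10x + 2)·a(x) + (4). The last nonzero remainder is the constant 4 = gcd(f, a) in F_23. Back-substituting through the division chain expresses 4 = s(x)·a(x) + t(x)·f(x) with s(x) ≡ 13x + 21 (mod f), so (13x + 21)·a(x) ≡ 4 (mod f). Multiplying by 4^(-1) ≡ 6 in F_23 gives a(x)^(-1) ≡ 6·(13x + 21) ≡ 9x + 11 (mod f). Check: (7x + 5)·(9x + 11) = 17x^2 + 7x + 9 ≡ 1 (mod x^2 + 18x + 14).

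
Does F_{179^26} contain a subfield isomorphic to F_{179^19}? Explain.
No: F_{179^19} is not a subfield of F_{179^26}

F_{p^m} embeds in F_{p^n} iff m | n. Here 19 ∤ 26 (since 26 = 1·19 + 7 with remainder 7 ≠ 0), so F_{179^19} is not a subfield of F_{179^26}. Equivalently: if it were, the tower law would give 19 = [F_{179^19}:F_179] dividing [F_{179^26}:F_179] = 26, contradiction.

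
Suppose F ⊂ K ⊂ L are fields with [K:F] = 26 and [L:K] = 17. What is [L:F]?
[L:F] = 442

The tower law says that for any tower of field extensions F ⊂ K ⊂ L with finite degrees, [L:F] = [L:K] · [K:F]. Here this gives [L:F] = 17 · 26 = 442.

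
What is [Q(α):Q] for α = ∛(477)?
[Q(α):Q] = 3

The minimal polynomial of α is x^3 - 477, irreducible over Q since 477 is not a perfect cube (so x^3 - 477 has no rational root). Hence [Q(α):Q] = deg(m_α) = 3.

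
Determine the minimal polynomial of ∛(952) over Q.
m_α(x) = x^3 - 952

α satisfies α^3 = 952, so x^3 - 952 annihilates α. By the rational root test, a rational root p/q (in lowest terms) of x^3 - 952 would satisfy p^3 = 952 q^3, forcing q = 1 and p^3 = 952; but 952 is not a perfect cube, contradiction. A monic cubic over Q with no rational root is irreducible (any nontrivial factorization would include a linear factor). Hence x^3 - 952 is the minimal polynomial of α, and in particular [Q(α):Q] = 3.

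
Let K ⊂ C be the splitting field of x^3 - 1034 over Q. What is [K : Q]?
[K : Q] = 6

The roots of x^3 - 1034 are ∛1034, ω∛1034, ω^2∛1034 where ω = e^(2πi/3) is a primitive cube root of unity, so K = Q(∛1034, ω). Now [Q(∛1034):Q] = 3 (since 1034 is not a perfect cube, x^3 - 1034 is irreducible) and [Q(ω):Q] = 2. Both 2 and 3 divide [K:Q], and [K:Q] ≤ 3·2 = 6, so [K:Q] = 6. (Equivalently: Q(∛1034) ⊂ R but ω ∉ R, so [K : Q(∛1034)] = 2.)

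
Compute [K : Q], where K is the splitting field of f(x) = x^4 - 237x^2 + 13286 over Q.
[K : Q] = 4

Solving the quadratic in x^2: x^2 = (237 ± √(237^2 - 4·13286))/2 = (237 ± √3025)/2 = (237 ± 55)/2, giving x^2 = 146 or x^2 = 91. So f(x) = (x^2 - 146)(x^2 - 91) and the roots of f are ±√146, ±√91. Hence the splitting field is K = Q(√146, √91). Since 146 and 91 are distinct squarefree integers > 1, their product 13286 is not a perfect square, so √91 ∉ Q(√146). By the tower law [K:Q] = [Q(√146,√91):Q(√146)] · [Q(√146):Q] = 2 · 2 = 4.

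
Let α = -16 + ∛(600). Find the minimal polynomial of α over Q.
m_α(x) = x^3 + 48x^2 + 768x + 3496

Set β = α + 16 = ∛(600), so β^3 = 600. Then (α + 16)^3 - 600 = 0, i.e. α is a root of g(x) = (x + 16)^3 - 600 = x^3 + 48x^2 + 768x + 3496. Since g(x) = h(x + 16) where h(x) = x^3 - 600, and h is irreducible over Q (because 600 is not a perfect cube, so h has no rational root, and a monic cubic with no rational root is irreducible), g is also irreducible (irreducibility is preserved under the substitution x → x + 16). Hence m_α(x) = x^3 + 48x^2 + 768x + 3496.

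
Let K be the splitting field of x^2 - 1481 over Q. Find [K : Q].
[K : Q] = 2

f(x) = x^2 - 1481 factors as (x - √1481)(x + √1481). The splitting field is K = Q(√1481). Since 1481 is squarefree and > 1, it is not a perfect square, so x^2 - 1481 is irreducible over Q and [Q(√1481) : Q] = 2. Hence [K : Q] = 2.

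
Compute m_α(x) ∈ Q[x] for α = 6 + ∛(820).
m_α(x) = x^3 - 18x^2 + 108x - 1036

Set β = α - 6 = ∛(820), so β^3 = 820. Then (α - 6)^3 - 820 = 0, i.e. α is a root of g(x) = (x - 6)^3 - 820 = x^3 - 18x^2 + 108x - 1036. Since g(x) = h(x - 6) where h(x) = x^3 - 820, and h is irreducible over Q (because 820 is not a perfect cube, so h has no rational root, and a monic cubic with no rational root is irreducible), g is also irreducible (irreducibility is preserved under the substitution x → x - 6). Hence m_α(x) = x^3 - 18x^2 + 108x - 1036.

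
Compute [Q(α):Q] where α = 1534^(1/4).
[Q(α):Q] = 4

α is a root of x^4 - 1534. By Eisenstein's criterion at the prime p = 2 (which divides the constant term 1534 but p^2 = 4 does not, since 1534 is squarefree), x^4 - 1534 is irreducible over Q. Hence [Q(α):Q] = 4.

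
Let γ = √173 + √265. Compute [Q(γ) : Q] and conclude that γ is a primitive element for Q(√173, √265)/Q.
[Q(γ) : Q] = 4 (equivalently, Q(γ) = Q(√173, √265))

Obviously Q(γ) ⊆ Q(√173, √265), and [Q(√173, √265):Q] = 4 (since 173, 265 are distinct squarefree integers > 1 with 45845 not a perfect square). To show equality we compute the minimal polynomial of γ. From γ = √173 + √265: γ^2 = 173 + 2√(45845) + 265 = 438 + 2√(45845), so γ^2 - 438 = 2√(45845); squaring, (γ^2 - 438)^2 = 4·45845, i.e. γ^4 - 876γ^2 + 191844 - 183380 = 0, i.e. γ^4 - 876γ^2 + 8464 = 0. So γ is a root of x^4 - 876x^2 + 8464. This polynomial is irreducible over Q: it has no rational root (each ±√173 ± √265 is irrational), and any factorization into two quadratics over Q would force √(45845) ∈ Q (pairing opposite roots) or √173, √265 ∈ Q (other pairings), all impossible. Hence [Q(γ):Q] = 4 = [Q(√173, √265):Q], so Q(γ) = Q(√173, √265).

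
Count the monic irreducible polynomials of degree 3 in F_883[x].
There are 229488168 monic irreducible polynomials of degree 3 over F_883

Each element of F_{883^3} that lies in no proper subfield is a root of exactly one monic irreducible of degree 3 over F_883, and each such polynomial has 3 distinct roots in F_{883^3}. By Möbius inversion the count is N_883(3) = (1/3) Σ_{d|3} μ(3/d) · 883^d = (1/3)(μ(3)·883^1 + μ(1)·883^3) = 688464504/3 = 229488168.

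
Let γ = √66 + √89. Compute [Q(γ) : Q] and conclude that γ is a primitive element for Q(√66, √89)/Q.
[Q(γ) : Q] = 4 (equivalently, Q(γ) = Q(√66, √89))

Obviously Q(γ) ⊆ Q(√66, √89), and [Q(√66, √89):Q] = 4 (since 66, 89 are distinct squarefree integers > 1 with 5874 not a perfect square). To show equality we compute the minimal polynomial of γ. From γ = √66 + √89: γ^2 = 66 + 2√(5874) + 89 = 155 + 2√(5874), so γ^2 - 155 = 2√(5874); squaring, (γ^2 - 155)^2 = 4·5874, i.e. γ^4 - 310γ^2 + 24025 - 23496 = 0, i.e. γ^4 - 310γ^2 + 529 = 0. So γ is a root of x^4 - 310x^2 + 529. This polynomial is irreducible over Q: it has no rational root (each ±√66 ± √89 is irrational), and any factorization into two quadratics over Q would force √(5874) ∈ Q (pairing opposite roots) or √66, √89 ∈ Q (other pairings), all impossible. Hence [Q(γ):Q] = 4 = [Q(√66, √89):Q], so Q(γ) = Q(√66, √89).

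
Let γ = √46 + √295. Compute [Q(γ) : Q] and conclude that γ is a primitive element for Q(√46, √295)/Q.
[Q(γ) : Q] = 4 (equivalently, Q(γ) = Q(√46, √295))

Obviously Q(γ) ⊆ Q(√46, √295), and [Q(√46, √295):Q] = 4 (since 46, 295 are distinct squarefree integers > 1 with 13570 not a perfect square). To show equality we compute the minimal polynomial of γ. From γ = √46 + √295: γ^2 = 46 + 2√(13570) + 295 = 341 + 2√(13570), so γ^2 - 341 = 2√(13570); squaring, (γ^2 - 341)^2 = 4·13570, i.e. γ^4 - 682γ^2 + 116281 - 54280 = 0, i.e. γ^4 - 682γ^2 + 62001 = 0. So γ is a root of x^4 - 682x^2 + 62001. This polynomial is irreducible over Q: it has no rational root (each ±√46 ± √295 is irrational), and any factorization into two quadratics over Q would force √(13570) ∈ Q (pairing opposite roots) or √46, √295 ∈ Q (other pairings), all impossible. Hence [Q(γ):Q] = 4 = [Q(√46, √295):Q], so Q(γ) = Q(√46, √295).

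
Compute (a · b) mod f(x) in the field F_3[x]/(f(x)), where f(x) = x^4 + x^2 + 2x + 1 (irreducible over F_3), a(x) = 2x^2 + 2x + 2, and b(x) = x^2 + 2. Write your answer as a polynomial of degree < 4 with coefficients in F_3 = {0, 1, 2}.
a · b ≡ 2x^3 + x^2 + 2 (mod f(x))

Multiply in F_3[x]: a(x)·b(x) = (2x^2 + 2x + 2)·(x^2 + 2) = 2x^4 + 2x^3 + x + 1. This has degree ≥ 4, so divide by f(x) over F_3: 2x^4 + 2x^3 + x + 1 = (2)·(x^4 + x^2 + 2x + 1) + (2x^3 + x^2 + 2). Hence a·b ≡ 2x^3 + x^2 + 2 (mod f). (F_3[x]/(f) is a field with 3^4 = 81 elements since f is irreducible of degree 4.)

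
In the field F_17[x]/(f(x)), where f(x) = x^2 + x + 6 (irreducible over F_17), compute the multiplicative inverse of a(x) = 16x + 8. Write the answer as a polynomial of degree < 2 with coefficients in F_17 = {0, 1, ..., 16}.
a(x)^(-1) ≡ 12x + 6 (mod f(x))

Since f is irreducible over F_17, F_17[x]/(f) is a field and a(x) ≠ 0 has an inverse. Apply the extended Euclidean algorithm to f(x) and a(x) in F_17[x]: f(x) = (16x + 8)·a(x) + (10). The last nonzero remainder is the constant 10 = gcd(f, a) in F_17. Back-substituting through the division chain expresses 10 = s(x)·a(x) + t(x)·f(x) with s(x) ≡ x + 9 (mod f), so (x + 9)·a(x) ≡ 10 (mod f). Multiplying by 10^(-1) ≡ 12 in F_17 gives a(x)^(-1) ≡ 12·(x + 9) ≡ 12x + 6 (mod f). Check: (16x + 8)·(12x + 6) = 5x^2 + 5x + 14 ≡ 1 (mod x^2 + x + 6).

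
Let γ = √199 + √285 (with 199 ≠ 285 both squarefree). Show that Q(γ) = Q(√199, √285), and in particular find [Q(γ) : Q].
[Q(γ) : Q] = 4 (equivalently, Q(γ) = Q(√199, √285))

Obviously Q(γ) ⊆ Q(√199, √285), and [Q(√199, √285):Q] = 4 (since 199, 285 are distinct squarefree integers > 1 with 56715 not a perfect square). To show equality we compute the minimal polynomial of γ. From γ = √199 + √285: γ^2 = 199 + 2√(56715) + 285 = 484 + 2√(56715), so γ^2 - 484 = 2√(56715); squaring, (γ^2 - 484)^2 = 4·56715, i.e. γ^4 - 968γ^2 + 234256 - 226860 = 0, i.e. γ^4 - 968γ^2 + 7396 = 0. So γ is a root of x^4 - 968x^2 + 7396. This polynomial is irreducible over Q: it has no rational root (each ±√199 ± √285 is irrational), and any factorization into two quadratics over Q would force √(56715) ∈ Q (pairing opposite roots) or √199, √285 ∈ Q (other pairings), all impossible. Hence [Q(γ):Q] = 4 = [Q(√199, √285):Q], so Q(γ) = Q(√199, √285).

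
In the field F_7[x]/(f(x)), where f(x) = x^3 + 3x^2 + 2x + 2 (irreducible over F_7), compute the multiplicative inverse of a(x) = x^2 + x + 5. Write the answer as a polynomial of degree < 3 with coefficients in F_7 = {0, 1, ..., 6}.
a(x)^(-1) ≡ x^2 + 5 (mod f(x))

Since f is irreducible over F_7, F_7[x]/(f) is a field and a(x) ≠ 0 has an inverse. Apply the extended Euclidean algorithm to f(x) and a(x) in F_7[x]: f(x) = (x + 2)·a(x) + (2x + 6);  a(x) = (4x + 6)·(2x + 6) + (4). The last nonzero remainder is the constant 4 = gcd(f, a) in F_7. Back-substituting through the division chain expresses 4 = s(x)·a(x) + t(x)·f(x) with s(x) ≡ 4x^2 + 6 (mod f), so (4x^2 + 6)·a(x) ≡ 4 (mod f). Multiplying by 4^(-1) ≡ 2 in F_7 gives a(x)^(-1) ≡ 2·(4x^2 + 6) ≡ x^2 + 5 (mod f). Check: (x^2 + x + 5)·(x^2 + 5) = x^4 + x^3 + 3x^2 + 5x + 4 ≡ 1 (mod x^3 + 3x^2 + 2x + 2).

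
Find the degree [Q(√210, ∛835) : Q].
[Q(√210, ∛835) : Q] = 6

Let L = Q(√210, ∛835). Since Q(√210) ⊂ L and [Q(√210):Q] = 2, the tower law gives 2 | [L:Q]. Likewise Q(∛835) ⊂ L with [Q(∛835):Q] = 3 (because 835 is not a perfect cube), so 3 | [L:Q]. As gcd(2,3) = 1, [L:Q] is divisible by 6. Conversely L is generated over Q by √210 and ∛835, so [L:Q] ≤ 2·3 = 6. Therefore [Q(√210, ∛835) : Q] = 6.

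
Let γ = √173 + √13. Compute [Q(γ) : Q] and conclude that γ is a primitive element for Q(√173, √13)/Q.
[Q(γ) : Q] = 4 (equivalently, Q(γ) = Q(√173, √13))

Obviously Q(γ) ⊆ Q(√173, √13), and [Q(√173, √13):Q] = 4 (since 173, 13 are distinct squarefree integers > 1 with 2249 not a perfect square). To show equality we compute the minimal polynomial of γ. From γ = √173 + √13: γ^2 = 173 + 2√(2249) + 13 = 186 + 2√(2249), so γ^2 - 186 = 2√(2249); squaring, (γ^2 - 186)^2 = 4·2249, i.e. γ^4 - 372γ^2 + 34596 - 8996 = 0, i.e. γ^4 - 372γ^2 + 25600 = 0. So γ is a root of x^4 - 372x^2 + 25600. This polynomial is irreducible over Q: it has no rational root (each ±√173 ± √13 is irrational), and any factorization into two quadratics over Q would force √(2249) ∈ Q (pairing opposite roots) or √173, √13 ∈ Q (other pairings), all impossible. Hence [Q(γ):Q] = 4 = [Q(√173, √13):Q], so Q(γ) = Q(√173, √13).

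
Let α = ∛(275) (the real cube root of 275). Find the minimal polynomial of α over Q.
m_α(x) = x^3 - 275

α satisfies α^3 = 275, so x^3 - 275 annihilates α. By the rational root test, a rational root p/q (in lowest terms) of x^3 - 275 would satisfy p^3 = 275 q^3, forcing q = 1 and p^3 = 275; but 275 is not a perfect cube, contradiction. A monic cubic over Q with no rational root is irreducible (any nontrivial factorization would include a linear factor). Hence x^3 - 275 is the minimal polynomial of α, and in particular [Q(α):Q] = 3.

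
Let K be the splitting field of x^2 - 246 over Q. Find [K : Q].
[K : Q] = 2

f(x) = x^2 - 246 factors as (x - √246)(x + √246). The splitting field is K = Q(√246). Since 246 is squarefree and > 1, it is not a perfect square, so x^2 - 246 is irreducible over Q and [Q(√246) : Q] = 2. Hence [K : Q] = 2.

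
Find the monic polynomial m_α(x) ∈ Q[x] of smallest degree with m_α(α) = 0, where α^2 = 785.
m_α(x) = x^2 - 785

α satisfies α^2 - 785 = 0, so x^2 - 785 annihilates α. Since d = 785 is squarefree and ≠ 1, it is not a perfect square in Q, so x^2 - 785 has no rational root and is therefore irreducible over Q (a degree-2 polynomial over a field is irreducible iff it has no root). Hence m_α(x) = x^2 - 785.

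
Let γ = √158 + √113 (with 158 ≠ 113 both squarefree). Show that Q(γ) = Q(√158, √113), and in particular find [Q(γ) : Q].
[Q(γ) : Q] = 4 (equivalently, Q(γ) = Q(√158, √113))

Obviously Q(γ) ⊆ Q(√158, √113), and [Q(√158, √113):Q] = 4 (since 158, 113 are distinct squarefree integers > 1 with 17854 not a perfect square). To show equality we compute the minimal polynomial of γ. From γ = √158 + √113: γ^2 = 158 + 2√(17854) + 113 = 271 + 2√(17854), so γ^2 - 271 = 2√(17854); squaring, (γ^2 - 271)^2 = 4·17854, i.e. γ^4 - 542γ^2 + 73441 - 71416 = 0, i.e. γ^4 - 542γ^2 + 2025 = 0. So γ is a root of x^4 - 542x^2 + 2025. This polynomial is irreducible over Q: it has no rational root (each ±√158 ± √113 is irrational), and any factorization into two quadratics over Q would force √(17854) ∈ Q (pairing opposite roots) or √158, √113 ∈ Q (other pairings), all impossible. Hence [Q(γ):Q] = 4 = [Q(√158, √113):Q], so Q(γ) = Q(√158, √113).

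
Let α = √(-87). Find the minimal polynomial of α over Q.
m_α(x) = x^2 + 87

α satisfies α^2 + 87 = 0, so x^2 + 87 annihilates α. Since d = -87 is squarefree and ≠ 1, it is not a perfect square in Q, so x^2 + 87 has no rational root and is therefore irreducible over Q (a degree-2 polynomial over a field is irreducible iff it has no root). Hence m_α(x) = x^2 + 87.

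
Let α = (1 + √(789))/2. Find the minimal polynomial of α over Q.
m_α(x) = x^2 - x - 197

From 2α - 1 = √(789), squaring gives (2α - 1)^2 = 789, i.e. 4α^2 - 4α + 1 = 789, so α^2 - α + (1 - 789)/4 = 0. Since 789 ≡ 1 (mod 4), (1 - 789)/4 = -197 ∈ Z. The polynomial x^2 - x - 197 has discriminant 1 - 4·(-197) = 789, which is not a perfect square in Q (d = 789 is squarefree and ≠ 1), so x^2 - x - 197 is irreducible over Q. It is the minimal polynomial of α.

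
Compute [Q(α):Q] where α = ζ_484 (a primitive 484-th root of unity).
[Q(α):Q] = 220

The minimal polynomial of ζ_484 over Q is the 484-th cyclotomic polynomial Φ_484(x), which is irreducible over Q and has degree φ(484) = 220. Hence [Q(α):Q] = φ(484) = 220.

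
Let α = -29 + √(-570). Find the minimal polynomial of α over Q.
m_α(x) = x^2 + 58x + 1411

From α + 29 = √(-570), squaring gives (α + 29)^2 = -570, i.e. α^2 + 58α + 841 = -570, so α^2 + 58α + 1411 = 0. The discriminant of x^2 + 58x + 1411 is (58)^2 - 4·(1411) = 3364 - 5644 = -2280, and 4·(-570) is not a perfect square in Q since -570 is squarefree and ≠ 1. Hence x^2 + 58x + 1411 is irreducible over Q and is the minimal polynomial of α.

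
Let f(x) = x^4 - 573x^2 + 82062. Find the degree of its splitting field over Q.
[K : Q] = 4

Solving the quadratic in x^2: x^2 = (573 ± √(573^2 - 4·82062))/2 = (573 ± √81)/2 = (573 ± 9)/2, giving x^2 = 282 or x^2 = 291. So f(x) = (x^2 - 282)(x^2 - 291) and the roots of f are ±√282, ±√291. Hence the splitting field is K = Q(√282, √291). Since 282 and 291 are distinct squarefree integers > 1, their product 82062 is not a perfect square, so √291 ∉ Q(√282). By the tower law [K:Q] = [Q(√282,√291):Q(√282)] · [Q(√282):Q] = 2 · 2 = 4.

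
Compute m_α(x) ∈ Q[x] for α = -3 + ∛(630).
m_α(x) = x^3 + 9x^2 + 27x - 603

Set β = α + 3 = ∛(630), so β^3 = 630. Then (α + 3)^3 - 630 = 0, i.e. α is a root of g(x) = (x + 3)^3 - 630 = x^3 + 9x^2 + 27x - 603. Since g(x) = h(x + 3) where h(x) = x^3 - 630, and h is irreducible over Q (because 630 is not a perfect cube, so h has no rational root, and a monic cubic with no rational root is irreducible), g is also irreducible (irreducibility is preserved under the substitution x → x + 3). Hence m_α(x) = x^3 + 9x^2 + 27x - 603.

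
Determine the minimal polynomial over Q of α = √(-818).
m_α(x) = x^2 + 818

α satisfies α^2 + 818 = 0, so x^2 + 818 annihilates α. Since d = -818 is squarefree and ≠ 1, it is not a perfect square in Q, so x^2 + 818 has no rational root and is therefore irreducible over Q (a degree-2 polynomial over a field is irreducible iff it has no root). Hence m_α(x) = x^2 + 818.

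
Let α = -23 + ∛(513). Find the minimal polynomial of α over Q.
m_α(x) = x^3 + 69x^2 + 1587x + 11654

Set β = α + 23 = ∛(513), so β^3 = 513. Then (α + 23)^3 - 513 = 0, i.e. α is a root of g(x) = (x + 23)^3 - 513 = x^3 + 69x^2 + 1587x + 11654. Since g(x) = h(x + 23) where h(x) = x^3 - 513, and h is irreducible over Q (because 513 is not a perfect cube, so h has no rational root, and a monic cubic with no rational root is irreducible), g is also irreducible (irreducibility is preserved under the substitution x → x + 23). Hence m_α(x) = x^3 + 69x^2 + 1587x + 11654.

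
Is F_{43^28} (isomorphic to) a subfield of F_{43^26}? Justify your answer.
No: F_{43^28} is not a subfield of F_{43^26}

F_{p^m} embeds in F_{p^n} iff m | n. Here 28 ∤ 26 (since 26 = 0·28 + 26 with remainder 26 ≠ 0), so F_{43^28} is not a subfield of F_{43^26}. Equivalently: if it were, the tower law would give 28 = [F_{43^28}:F_43] dividing [F_{43^26}:F_43] = 26, contradiction.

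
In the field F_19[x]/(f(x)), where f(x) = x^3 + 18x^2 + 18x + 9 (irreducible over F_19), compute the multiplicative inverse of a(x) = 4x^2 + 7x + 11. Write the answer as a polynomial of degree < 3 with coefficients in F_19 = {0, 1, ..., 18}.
a(x)^(-1) ≡ 8x^2 + 7x (mod f(x))

Since f is irreducible over F_19, F_19[x]/(f) is a field and a(x) ≠ 0 has an inverse. Apply the extended Euclidean algorithm to f(x) and a(x) in F_19[x]: f(x) = (5x + 10)·a(x) + (7x + 13);  a(x) = (6x + 17)·(7x + 13) + (18). The last nonzero remainder is the constant 18 = gcd(f, a) in F_19. Back-substituting through the division chain expresses 18 = s(x)·a(x) + t(x)·f(x) with s(x) ≡ 11x^2 + 12x (mod f), so (11x^2 + 12x)·a(x) ≡ 18 (mod f). Multiplying by 18^(-1) ≡ 18 in F_19 gives a(x)^(-1) ≡ 18·(11x^2 + 12x) ≡ 8x^2 + 7x (mod f). Check: (4x^2 + 7x + 11)·(8x^2 + 7x) = 13x^4 + 8x^3 + 4x^2 + x ≡ 1 (mod x^3 + 18x^2 + 18x + 9).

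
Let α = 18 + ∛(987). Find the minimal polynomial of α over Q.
m_α(x) = x^3 - 54x^2 + 972x - 6819

Set β = α - 18 = ∛(987), so β^3 = 987. Then (α - 18)^3 - 987 = 0, i.e. α is a root of g(x) = (x - 18)^3 - 987 = x^3 - 54x^2 + 972x - 6819. Since g(x) = h(x - 18) where h(x) = x^3 - 987, and h is irreducible over Q (because 987 is not a perfect cube, so h has no rational root, and a monic cubic with no rational root is irreducible), g is also irreducible (irreducibility is preserved under the substitution x → x - 18). Hence m_α(x) = x^3 - 54x^2 + 972x - 6819.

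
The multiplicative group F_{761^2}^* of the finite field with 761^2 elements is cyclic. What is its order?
|F_{761^2}^*| = 579120

F_{761^2} has 761^2 = 579121 elements; its multiplicative group consists of all nonzero elements, so |F_{761^2}^*| = 579121 - 1 = 579120. (It is cyclic since any finite subgroup of the multiplicative group of a field is cyclic.)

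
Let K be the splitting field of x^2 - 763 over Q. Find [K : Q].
[K : Q] = 2

f(x) = x^2 - 763 factors as (x - √763)(x + √763). The splitting field is K = Q(√763). Since 763 is squarefree and > 1, it is not a perfect square, so x^2 - 763 is irreducible over Q and [Q(√763) : Q] = 2. Hence [K : Q] = 2.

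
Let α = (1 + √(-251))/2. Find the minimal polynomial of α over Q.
m_α(x) = x^2 - x + 63

From 2α - 1 = √(-251), squaring gives (2α - 1)^2 = -251, i.e. 4α^2 - 4α + 1 = -251, so α^2 - α + (1 + 251)/4 = 0. Since -251 ≡ 1 (mod 4), (1 + 251)/4 = 63 ∈ Z. The polynomial x^2 - x + 63 has discriminant 1 - 4·(63) = -251, which is not a perfect square in Q (d = -251 is squarefree and ≠ 1), so x^2 - x + 63 is irreducible over Q. It is the minimal polynomial of α.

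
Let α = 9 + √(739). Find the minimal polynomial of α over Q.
m_α(x) = x^2 - 18x - 658

From α - 9 = √(739), squaring gives (α - 9)^2 = 739, i.e. α^2 - 18α + 81 = 739, so α^2 - 18α - 658 = 0. The discriminant of x^2 - 18x - 658 is (-18)^2 - 4·(-658) = 324 + 2632 = 2956, and 4·(739) is not a perfect square in Q since 739 is squarefree and ≠ 1. Hence x^2 - 18x - 658 is irreducible over Q and is the minimal polynomial of α.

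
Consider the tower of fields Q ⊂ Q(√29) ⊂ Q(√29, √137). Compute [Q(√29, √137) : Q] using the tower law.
[Q(√29, √137) : Q] = 4

[Q(√29):Q] = 2 (min poly x^2 - 29, irreducible since 29 is squarefree > 1). For the top step, suppose √137 ∈ Q(√29), say √137 = c + d√29 with c, d ∈ Q. Squaring: 137 = c^2 + 29d^2 + 2cd√29. Since √29 ∉ Q this forces 2cd = 0. If d = 0 then √137 = c ∈ Q, contradicting 137 squarefree > 1. If c = 0 then 137 = 29d^2, so 29·137 = (29d)^2 is a perfect square in Q — but 29·137 = 3973 is not a perfect square (since 29 and 137 are distinct squarefree integers). Contradiction. Hence √137 ∉ Q(√29), so x^2 - 137 stays irreducible over Q(√29) and [Q(√29, √137) : Q(√29)] = 2. By the tower law, [Q(√29, √137) : Q] = 2 · 2 = 4.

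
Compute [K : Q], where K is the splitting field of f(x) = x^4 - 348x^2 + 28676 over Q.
[K : Q] = 4

Solving the quadratic in x^2: x^2 = (348 ± √(348^2 - 4·28676))/2 = (348 ± √6400)/2 = (348 ± 80)/2, giving x^2 = 214 or x^2 = 134. So f(x) = (x^2 - 214)(x^2 - 134) and the roots of f are ±√214, ±√134. Hence the splitting field is K = Q(√214, √134). Since 214 and 134 are distinct squarefree integers > 1, their product 28676 is not a perfect square, so √134 ∉ Q(√214). By the tower law [K:Q] = [Q(√214,√134):Q(√214)] · [Q(√214):Q] = 2 · 2 = 4.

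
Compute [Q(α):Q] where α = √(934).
[Q(α):Q] = 2

[Q(α):Q] equals the degree of the minimal polynomial of α. Here α^2 = 934 and x^2 - 934 is irreducible (d = 934 is squarefree, ≠ 1, hence not a square), so deg(m_α) = 2. Thus [Q(α):Q] = 2.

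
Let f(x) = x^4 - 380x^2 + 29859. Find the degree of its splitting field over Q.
[K : Q] = 4

Solving the quadratic in x^2: x^2 = (380 ± √(380^2 - 4·29859))/2 = (380 ± √24964)/2 = (380 ± 158)/2, giving x^2 = 269 or x^2 = 111. So f(x) = (x^2 - 269)(x^2 - 111) and the roots of f are ±√269, ±√111. Hence the splitting field is K = Q(√269, √111). Since 269 and 111 are distinct squarefree integers > 1, their product 29859 is not a perfect square, so √111 ∉ Q(√269). By the tower law [K:Q] = [Q(√269,√111):Q(√269)] · [Q(√269):Q] = 2 · 2 = 4.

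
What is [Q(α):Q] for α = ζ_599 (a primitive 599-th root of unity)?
[Q(α):Q] = 598

The minimal polynomial of ζ_599 over Q is the 599-th cyclotomic polynomial Φ_599(x), which is irreducible over Q and has degree φ(599) = 598. Hence [Q(α):Q] = φ(599) = 598.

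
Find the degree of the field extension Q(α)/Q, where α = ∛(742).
[Q(α):Q] = 3

The minimal polynomial of α is x^3 - 742, irreducible over Q since 742 is not a perfect cube (so x^3 - 742 has no rational root). Hence [Q(α):Q] = deg(m_α) = 3.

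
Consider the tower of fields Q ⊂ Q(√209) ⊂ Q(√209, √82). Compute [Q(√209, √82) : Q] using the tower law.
[Q(√209, √82) : Q] = 4

[Q(√209):Q] = 2 (min poly x^2 - 209, irreducible since 209 is squarefree > 1). For the top step, suppose √82 ∈ Q(√209), say √82 = c + d√209 with c, d ∈ Q. Squaring: 82 = c^2 + 209d^2 + 2cd√209. Since √209 ∉ Q this forces 2cd = 0. If d = 0 then √82 = c ∈ Q, contradicting 82 squarefree > 1. If c = 0 then 82 = 209d^2, so 209·82 = (209d)^2 is a perfect square in Q — but 209·82 = 17138 is not a perfect square (since 209 and 82 are distinct squarefree integers). Contradiction. Hence √82 ∉ Q(√209), so x^2 - 82 stays irreducible over Q(√209) and [Q(√209, √82) : Q(√209)] = 2. By the tower law, [Q(√209, √82) : Q] = 2 · 2 = 4.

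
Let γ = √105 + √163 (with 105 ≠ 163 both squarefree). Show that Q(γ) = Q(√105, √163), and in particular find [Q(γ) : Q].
[Q(γ) : Q] = 4 (equivalently, Q(γ) = Q(√105, √163))

Obviously Q(γ) ⊆ Q(√105, √163), and [Q(√105, √163):Q] = 4 (since 105, 163 are distinct squarefree integers > 1 with 17115 not a perfect square). To show equality we compute the minimal polynomial of γ. From γ = √105 + √163: γ^2 = 105 + 2√(17115) + 163 = 268 + 2√(17115), so γ^2 - 268 = 2√(17115); squaring, (γ^2 - 268)^2 = 4·17115, i.e. γ^4 - 536γ^2 + 71824 - 68460 = 0, i.e. γ^4 - 536γ^2 + 3364 = 0. So γ is a root of x^4 - 536x^2 + 3364. This polynomial is irreducible over Q: it has no rational root (each ±√105 ± √163 is irrational), and any factorization into two quadratics over Q would force √(17115) ∈ Q (pairing opposite roots) or √105, √163 ∈ Q (other pairings), all impossible. Hence [Q(γ):Q] = 4 = [Q(√105, √163):Q], so Q(γ) = Q(√105, √163).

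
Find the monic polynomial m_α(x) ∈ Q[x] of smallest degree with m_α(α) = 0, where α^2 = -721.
m_α(x) = x^2 + 721

α satisfies α^2 + 721 = 0, so x^2 + 721 annihilates α. Since d = -721 is squarefree and ≠ 1, it is not a perfect square in Q, so x^2 + 721 has no rational root and is therefore irreducible over Q (a degree-2 polynomial over a field is irreducible iff it has no root). Hence m_α(x) = x^2 + 721.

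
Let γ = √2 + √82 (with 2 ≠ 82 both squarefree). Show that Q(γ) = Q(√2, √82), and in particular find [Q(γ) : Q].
[Q(γ) : Q] = 4 (equivalently, Q(γ) = Q(√2, √82))

Obviously Q(γ) ⊆ Q(√2, √82), and [Q(√2, √82):Q] = 4 (since 2, 82 are distinct squarefree integers > 1 with 164 not a perfect square). To show equality we compute the minimal polynomial of γ. From γ = √2 + √82: γ^2 = 2 + 2√(164) + 82 = 84 + 2√(164), so γ^2 - 84 = 2√(164); squaring, (γ^2 - 84)^2 = 4·164, i.e. γ^4 - 168γ^2 + 7056 - 656 = 0, i.e. γ^4 - 168γ^2 + 6400 = 0. So γ is a root of x^4 - 168x^2 + 6400. This polynomial is irreducible over Q: it has no rational root (each ±√2 ± √82 is irrational), and any factorization into two quadratics over Q would force √(164) ∈ Q (pairing opposite roots) or √2, √82 ∈ Q (other pairings), all impossible. Hence [Q(γ):Q] = 4 = [Q(√2, √82):Q], so Q(γ) = Q(√2, √82).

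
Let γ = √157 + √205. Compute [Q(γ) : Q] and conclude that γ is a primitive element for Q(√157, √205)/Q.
[Q(γ) : Q] = 4 (equivalently, Q(γ) = Q(√157, √205))

Obviously Q(γ) ⊆ Q(√157, √205), and [Q(√157, √205):Q] = 4 (since 157, 205 are distinct squarefree integers > 1 with 32185 not a perfect square). To show equality we compute the minimal polynomial of γ. From γ = √157 + √205: γ^2 = 157 + 2√(32185) + 205 = 362 + 2√(32185), so γ^2 - 362 = 2√(32185); squaring, (γ^2 - 362)^2 = 4·32185, i.e. γ^4 - 724γ^2 + 131044 - 128740 = 0, i.e. γ^4 - 724γ^2 + 2304 = 0. So γ is a root of x^4 - 724x^2 + 2304. This polynomial is irreducible over Q: it has no rational root (each ±√157 ± √205 is irrational), and any factorization into two quadratics over Q would force √(32185) ∈ Q (pairing opposite roots) or √157, √205 ∈ Q (other pairings), all impossible. Hence [Q(γ):Q] = 4 = [Q(√157, √205):Q], so Q(γ) = Q(√157, √205).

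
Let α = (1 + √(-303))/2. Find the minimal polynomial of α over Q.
m_α(x) = x^2 - x + 76

From 2α - 1 = √(-303), squaring gives (2α - 1)^2 = -303, i.e. 4α^2 - 4α + 1 = -303, so α^2 - α + (1 + 303)/4 = 0. Since -303 ≡ 1 (mod 4), (1 + 303)/4 = 76 ∈ Z. The polynomial x^2 - x + 76 has discriminant 1 - 4·(76) = -303, which is not a perfect square in Q (d = -303 is squarefree and ≠ 1), so x^2 - x + 76 is irreducible over Q. It is the minimal polynomial of α.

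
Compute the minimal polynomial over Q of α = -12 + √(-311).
m_α(x) = x^2 + 24x + 455

From α + 12 = √(-311), squaring gives (α + 12)^2 = -311, i.e. α^2 + 24α + 144 = -311, so α^2 + 24α + 455 = 0. The discriminant of x^2 + 24x + 455 is (24)^2 - 4·(455) = 576 - 1820 = -1244, and 4·(-311) is not a perfect square in Q since -311 is squarefree and ≠ 1. Hence x^2 + 24x + 455 is irreducible over Q and is the minimal polynomial of α.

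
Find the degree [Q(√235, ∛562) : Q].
[Q(√235, ∛562) : Q] = 6

Let L = Q(√235, ∛562). Since Q(√235) ⊂ L and [Q(√235):Q] = 2, the tower law gives 2 | [L:Q]. Likewise Q(∛562) ⊂ L with [Q(∛562):Q] = 3 (because 562 is not a perfect cube), so 3 | [L:Q]. As gcd(2,3) = 1, [L:Q] is divisible by 6. Conversely L is generated over Q by √235 and ∛562, so [L:Q] ≤ 2·3 = 6. Therefore [Q(√235, ∛562) : Q] = 6.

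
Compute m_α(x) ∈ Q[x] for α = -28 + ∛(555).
m_α(x) = x^3 + 84x^2 + 2352x + 21397

Set β = α + 28 = ∛(555), so β^3 = 555. Then (α + 28)^3 - 555 = 0, i.e. α is a root of g(x) = (x + 28)^3 - 555 = x^3 + 84x^2 + 2352x + 21397. Since g(x) = h(x + 28) where h(x) = x^3 - 555, and h is irreducible over Q (because 555 is not a perfect cube, so h has no rational root, and a monic cubic with no rational root is irreducible), g is also irreducible (irreducibility is preserved under the substitution x → x + 28). Hence m_α(x) = x^3 + 84x^2 + 2352x + 21397.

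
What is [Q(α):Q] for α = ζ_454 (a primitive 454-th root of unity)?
[Q(α):Q] = 226

The minimal polynomial of ζ_454 over Q is the 454-th cyclotomic polynomial Φ_454(x), which is irreducible over Q and has degree φ(454) = 226. Hence [Q(α):Q] = φ(454) = 226.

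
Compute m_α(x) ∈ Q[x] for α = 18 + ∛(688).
m_α(x) = x^3 - 54x^2 + 972x - 6520

Set β = α - 18 = ∛(688), so β^3 = 688. Then (α - 18)^3 - 688 = 0, i.e. α is a root of g(x) = (x - 18)^3 - 688 = x^3 - 54x^2 + 972x - 6520. Since g(x) = h(x - 18) where h(x) = x^3 - 688, and h is irreducible over Q (because 688 is not a perfect cube, so h has no rational root, and a monic cubic with no rational root is irreducible), g is also irreducible (irreducibility is preserved under the substitution x → x - 18). Hence m_α(x) = x^3 - 54x^2 + 972x - 6520.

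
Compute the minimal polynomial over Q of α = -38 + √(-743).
m_α(x) = x^2 + 76x + 2187

From α + 38 = √(-743), squaring gives (α + 38)^2 = -743, i.e. α^2 + 76α + 1444 = -743, so α^2 + 76α + 2187 = 0. The discriminant of x^2 + 76x + 2187 is (76)^2 - 4·(2187) = 5776 - 8748 = -2972, and 4·(-743) is not a perfect square in Q since -743 is squarefree and ≠ 1. Hence x^2 + 76x + 2187 is irreducible over Q and is the minimal polynomial of α.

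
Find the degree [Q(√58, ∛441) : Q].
[Q(√58, ∛441) : Q] = 6

Let L = Q(√58, ∛441). Since Q(√58) ⊂ L and [Q(√58):Q] = 2, the tower law gives 2 | [L:Q]. Likewise Q(∛441) ⊂ L with [Q(∛441):Q] = 3 (because 441 is not a perfect cube), so 3 | [L:Q]. As gcd(2,3) = 1, [L:Q] is divisible by 6. Conversely L is generated over Q by √58 and ∛441, so [L:Q] ≤ 2·3 = 6. Therefore [Q(√58, ∛441) : Q] = 6.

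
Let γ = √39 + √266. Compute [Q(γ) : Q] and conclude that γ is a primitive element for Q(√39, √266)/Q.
[Q(γ) : Q] = 4 (equivalently, Q(γ) = Q(√39, √266))

Obviously Q(γ) ⊆ Q(√39, √266), and [Q(√39, √266):Q] = 4 (since 39, 266 are distinct squarefree integers > 1 with 10374 not a perfect square). To show equality we compute the minimal polynomial of γ. From γ = √39 + √266: γ^2 = 39 + 2√(10374) + 266 = 305 + 2√(10374), so γ^2 - 305 = 2√(10374); squaring, (γ^2 - 305)^2 = 4·10374, i.e. γ^4 - 610γ^2 + 93025 - 41496 = 0, i.e. γ^4 - 610γ^2 + 51529 = 0. So γ is a root of x^4 - 610x^2 + 51529. This polynomial is irreducible over Q: it has no rational root (each ±√39 ± √266 is irrational), and any factorization into two quadratics over Q would force √(10374) ∈ Q (pairing opposite roots) or √39, √266 ∈ Q (other pairings), all impossible. Hence [Q(γ):Q] = 4 = [Q(√39, √266):Q], so Q(γ) = Q(√39, √266).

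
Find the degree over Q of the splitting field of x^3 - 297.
[K : Q] = 6

The roots of x^3 - 297 are ∛297, ω∛297, ω^2∛297 where ω = e^(2πi/3) is a primitive cube root of unity, so K = Q(∛297, ω). Now [Q(∛297):Q] = 3 (since 297 is not a perfect cube, x^3 - 297 is irreducible) and [Q(ω):Q] = 2. Both 2 and 3 divide [K:Q], and [K:Q] ≤ 3·2 = 6, so [K:Q] = 6. (Equivalently: Q(∛297) ⊂ R but ω ∉ R, so [K : Q(∛297)] = 2.)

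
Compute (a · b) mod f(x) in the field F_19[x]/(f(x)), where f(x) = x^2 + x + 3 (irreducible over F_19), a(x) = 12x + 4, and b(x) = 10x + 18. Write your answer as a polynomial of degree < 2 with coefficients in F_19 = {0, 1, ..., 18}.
a · b ≡ 3x + 16 (mod f(x))

Multiply in F_19[x]: a(x)·b(x) = (12x + 4)·(10x + 18) = 6x^2 + 9x + 15. This has degree ≥ 2, so divide by f(x) over F_19: 6x^2 + 9x + 15 = (6)·(x^2 + x + 3) + (3x + 16). Hence a·b ≡ 3x + 16 (mod f). (F_19[x]/(f) is a field with 19^2 = 361 elements since f is irreducible of degree 2.)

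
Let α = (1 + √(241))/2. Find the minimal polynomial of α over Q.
m_α(x) = x^2 - x - 60

From 2α - 1 = √(241), squaring gives (2α - 1)^2 = 241, i.e. 4α^2 - 4α + 1 = 241, so α^2 - α + (1 - 241)/4 = 0. Since 241 ≡ 1 (mod 4), (1 - 241)/4 = -60 ∈ Z. The polynomial x^2 - x - 60 has discriminant 1 - 4·(-60) = 241, which is not a perfect square in Q (d = 241 is squarefree and ≠ 1), so x^2 - x - 60 is irreducible over Q. It is the minimal polynomial of α.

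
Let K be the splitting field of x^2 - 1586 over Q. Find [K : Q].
[K : Q] = 2

f(x) = x^2 - 1586 factors as (x - √1586)(x + √1586). The splitting field is K = Q(√1586). Since 1586 is squarefree and > 1, it is not a perfect square, so x^2 - 1586 is irreducible over Q and [Q(√1586) : Q] = 2. Hence [K : Q] = 2.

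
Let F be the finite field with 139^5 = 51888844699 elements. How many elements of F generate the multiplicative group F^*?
There are φ(51888844698) = 16140748800 primitive elements

F_q^* is cyclic of order q - 1 = 51888844698. A cyclic group of order m has exactly φ(m) generators. Here m = 51888844698 = 2 · 3 · 23 · 41 · 9170881, so the number of primitive elements is φ(51888844698) = 16140748800.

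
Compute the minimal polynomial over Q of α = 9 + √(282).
m_α(x) = x^2 - 18x - 201

From α - 9 = √(282), squaring gives (α - 9)^2 = 282, i.e. α^2 - 18α + 81 = 282, so α^2 - 18α - 201 = 0. The discriminant of x^2 - 18x - 201 is (-18)^2 - 4·(-201) = 324 + 804 = 1128, and 4·(282) is not a perfect square in Q since 282 is squarefree and ≠ 1. Hence x^2 - 18x - 201 is irreducible over Q and is the minimal polynomial of α.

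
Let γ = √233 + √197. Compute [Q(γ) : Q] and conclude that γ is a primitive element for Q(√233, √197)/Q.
[Q(γ) : Q] = 4 (equivalently, Q(γ) = Q(√233, √197))

Obviously Q(γ) ⊆ Q(√233, √197), and [Q(√233, √197):Q] = 4 (since 233, 197 are distinct squarefree integers > 1 with 45901 not a perfect square). To show equality we compute the minimal polynomial of γ. From γ = √233 + √197: γ^2 = 233 + 2√(45901) + 197 = 430 + 2√(45901), so γ^2 - 430 = 2√(45901); squaring, (γ^2 - 430)^2 = 4·45901, i.e. γ^4 - 860γ^2 + 184900 - 183604 = 0, i.e. γ^4 - 860γ^2 + 1296 = 0. So γ is a root of x^4 - 860x^2 + 1296. This polynomial is irreducible over Q: it has no rational root (each ±√233 ± √197 is irrational), and any factorization into two quadratics over Q would force √(45901) ∈ Q (pairing opposite roots) or √233, √197 ∈ Q (other pairings), all impossible. Hence [Q(γ):Q] = 4 = [Q(√233, √197):Q], so Q(γ) = Q(√233, √197).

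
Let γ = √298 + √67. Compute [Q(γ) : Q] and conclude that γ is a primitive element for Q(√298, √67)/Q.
[Q(γ) : Q] = 4 (equivalently, Q(γ) = Q(√298, √67))

Obviously Q(γ) ⊆ Q(√298, √67), and [Q(√298, √67):Q] = 4 (since 298, 67 are distinct squarefree integers > 1 with 19966 not a perfect square). To show equality we compute the minimal polynomial of γ. From γ = √298 + √67: γ^2 = 298 + 2√(19966) + 67 = 365 + 2√(19966), so γ^2 - 365 = 2√(19966); squaring, (γ^2 - 365)^2 = 4·19966, i.e. γ^4 - 730γ^2 + 133225 - 79864 = 0, i.e. γ^4 - 730γ^2 + 53361 = 0. So γ is a root of x^4 - 730x^2 + 53361. This polynomial is irreducible over Q: it has no rational root (each ±√298 ± √67 is irrational), and any factorization into two quadratics over Q would force √(19966) ∈ Q (pairing opposite roots) or √298, √67 ∈ Q (other pairings), all impossible. Hence [Q(γ):Q] = 4 = [Q(√298, √67):Q], so Q(γ) = Q(√298, √67).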